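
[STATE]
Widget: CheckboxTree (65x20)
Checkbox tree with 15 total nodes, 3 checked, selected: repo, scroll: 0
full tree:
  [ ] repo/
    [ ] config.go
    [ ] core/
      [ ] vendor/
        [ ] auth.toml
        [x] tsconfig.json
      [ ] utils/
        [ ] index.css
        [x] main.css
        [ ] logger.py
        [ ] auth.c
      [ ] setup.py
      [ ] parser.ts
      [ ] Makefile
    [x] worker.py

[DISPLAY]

>[-] repo/                                                       
   [ ] config.go                                                 
   [-] core/                                                     
     [-] vendor/                                                 
       [ ] auth.toml                                             
       [x] tsconfig.json                                         
     [-] utils/                                                  
       [ ] index.css                                             
       [x] main.css                                              
       [ ] logger.py                                             
       [ ] auth.c                                                
     [ ] setup.py                                                
     [ ] parser.ts                                               
     [ ] Makefile                                                
   [x] worker.py                                                 
                                                                 
                                                                 
                                                                 
                                                                 
                                                                 


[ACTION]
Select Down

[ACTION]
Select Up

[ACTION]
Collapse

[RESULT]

>[-] repo/                                                       
                                                                 
                                                                 
                                                                 
                                                                 
                                                                 
                                                                 
                                                                 
                                                                 
                                                                 
                                                                 
                                                                 
                                                                 
                                                                 
                                                                 
                                                                 
                                                                 
                                                                 
                                                                 
                                                                 


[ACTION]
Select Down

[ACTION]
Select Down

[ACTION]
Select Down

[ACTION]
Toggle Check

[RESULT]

>[x] repo/                                                       
                                                                 
                                                                 
                                                                 
                                                                 
                                                                 
                                                                 
                                                                 
                                                                 
                                                                 
                                                                 
                                                                 
                                                                 
                                                                 
                                                                 
                                                                 
                                                                 
                                                                 
                                                                 
                                                                 


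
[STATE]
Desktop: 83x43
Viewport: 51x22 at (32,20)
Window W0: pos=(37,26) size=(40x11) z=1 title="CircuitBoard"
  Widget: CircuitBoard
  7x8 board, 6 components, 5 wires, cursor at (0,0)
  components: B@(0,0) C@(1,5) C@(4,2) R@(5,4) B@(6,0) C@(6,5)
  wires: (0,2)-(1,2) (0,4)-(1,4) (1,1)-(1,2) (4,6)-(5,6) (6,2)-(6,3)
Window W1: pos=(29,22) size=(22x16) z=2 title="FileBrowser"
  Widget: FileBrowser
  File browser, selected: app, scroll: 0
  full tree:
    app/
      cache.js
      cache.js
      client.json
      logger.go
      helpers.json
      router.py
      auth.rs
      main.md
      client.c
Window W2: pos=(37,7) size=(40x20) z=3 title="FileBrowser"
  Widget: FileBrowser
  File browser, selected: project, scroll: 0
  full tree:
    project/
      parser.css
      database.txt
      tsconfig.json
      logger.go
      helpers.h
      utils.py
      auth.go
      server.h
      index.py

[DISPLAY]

     ┃                                      ┃      
     ┃                                      ┃      
━━━━━┃                                      ┃      
ileBr┃                                      ┃      
─────┃                                      ┃      
[-] a┃                                      ┃      
  cac┗━━━━━━━━━━━━━━━━━━━━━━━━━━━━━━━━━━━━━━┛      
  cache.js        ┃                         ┃      
  client.json     ┃─────────────────────────┨      
  logger.go       ┃5 6                      ┃      
  helpers.json    ┃       ·                 ┃      
  router.py       ┃       │                 ┃      
  auth.rs         ┃       ·   C             ┃      
  main.md         ┃                         ┃      
  client.c        ┃                         ┃      
                  ┃                         ┃      
                  ┃━━━━━━━━━━━━━━━━━━━━━━━━━┛      
━━━━━━━━━━━━━━━━━━┛                                
                                                   
                                                   
                                                   
                                                   


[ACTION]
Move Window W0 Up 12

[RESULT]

     ┃                                      ┃      
     ┃                                      ┃      
━━━━━┃                                      ┃      
ileBr┃                                      ┃      
─────┃                                      ┃      
[-] a┃                                      ┃      
  cac┗━━━━━━━━━━━━━━━━━━━━━━━━━━━━━━━━━━━━━━┛      
  cache.js        ┃                                
  client.json     ┃                                
  logger.go       ┃                                
  helpers.json    ┃                                
  router.py       ┃                                
  auth.rs         ┃                                
  main.md         ┃                                
  client.c        ┃                                
                  ┃                                
                  ┃                                
━━━━━━━━━━━━━━━━━━┛                                
                                                   
                                                   
                                                   
                                                   


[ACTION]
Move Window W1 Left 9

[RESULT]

     ┃                                      ┃      
     ┃                                      ┃      
━━━━━┃                                      ┃      
r    ┃                                      ┃      
─────┃                                      ┃      
     ┃                                      ┃      
s    ┗━━━━━━━━━━━━━━━━━━━━━━━━━━━━━━━━━━━━━━┛      
s        ┃                                         
json     ┃                                         
go       ┃                                         
.json    ┃                                         
py       ┃                                         
         ┃                                         
         ┃                                         
c        ┃                                         
         ┃                                         
         ┃                                         
━━━━━━━━━┛                                         
                                                   
                                                   
                                                   
                                                   


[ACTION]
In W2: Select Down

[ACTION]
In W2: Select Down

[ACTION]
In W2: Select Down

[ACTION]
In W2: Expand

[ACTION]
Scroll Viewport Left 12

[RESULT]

                 ┃                                 
                 ┃                                 
┏━━━━━━━━━━━━━━━━┃                                 
┃ FileBrowser    ┃                                 
┠────────────────┃                                 
┃> [-] app/      ┃                                 
┃    cache.js    ┗━━━━━━━━━━━━━━━━━━━━━━━━━━━━━━━━━
┃    cache.js        ┃                             
┃    client.json     ┃                             
┃    logger.go       ┃                             
┃    helpers.json    ┃                             
┃    router.py       ┃                             
┃    auth.rs         ┃                             
┃    main.md         ┃                             
┃    client.c        ┃                             
┃                    ┃                             
┃                    ┃                             
┗━━━━━━━━━━━━━━━━━━━━┛                             
                                                   
                                                   
                                                   
                                                   


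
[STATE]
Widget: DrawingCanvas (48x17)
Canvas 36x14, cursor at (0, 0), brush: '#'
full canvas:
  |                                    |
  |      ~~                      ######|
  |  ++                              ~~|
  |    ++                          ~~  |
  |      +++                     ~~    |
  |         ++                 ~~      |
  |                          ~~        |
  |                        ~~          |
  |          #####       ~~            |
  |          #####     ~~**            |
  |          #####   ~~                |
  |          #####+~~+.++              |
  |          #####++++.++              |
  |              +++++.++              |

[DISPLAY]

+                                               
      ~~                      ######            
  ++                              ~~            
    ++                          ~~              
      +++                     ~~                
         ++                 ~~                  
                          ~~                    
                        ~~                      
          #####       ~~                        
          #####     ~~**                        
          #####   ~~                            
          #####+~~+.++                          
          #####++++.++                          
              +++++.++                          
                                                
                                                
                                                


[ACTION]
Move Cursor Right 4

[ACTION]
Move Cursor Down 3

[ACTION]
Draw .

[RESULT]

                                                
      ~~                      ######            
  ++                              ~~            
    .+                          ~~              
      +++                     ~~                
         ++                 ~~                  
                          ~~                    
                        ~~                      
          #####       ~~                        
          #####     ~~**                        
          #####   ~~                            
          #####+~~+.++                          
          #####++++.++                          
              +++++.++                          
                                                
                                                
                                                


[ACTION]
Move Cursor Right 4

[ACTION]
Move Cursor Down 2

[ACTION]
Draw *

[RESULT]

                                                
      ~~                      ######            
  ++                              ~~            
    .+                          ~~              
      +++                     ~~                
        *++                 ~~                  
                          ~~                    
                        ~~                      
          #####       ~~                        
          #####     ~~**                        
          #####   ~~                            
          #####+~~+.++                          
          #####++++.++                          
              +++++.++                          
                                                
                                                
                                                


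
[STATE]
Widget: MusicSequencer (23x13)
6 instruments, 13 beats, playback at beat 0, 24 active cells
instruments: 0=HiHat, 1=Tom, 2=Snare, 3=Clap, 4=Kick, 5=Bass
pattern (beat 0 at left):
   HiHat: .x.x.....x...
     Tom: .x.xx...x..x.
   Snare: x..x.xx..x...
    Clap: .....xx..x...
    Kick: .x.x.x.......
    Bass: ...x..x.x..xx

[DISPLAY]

      ▼123456789012    
 HiHat·█·█·····█···    
   Tom·█·██···█··█·    
 Snare█··█·██··█···    
  Clap·····██··█···    
  Kick·█·█·█·······    
  Bass···█··█·█··██    
                       
                       
                       
                       
                       
                       


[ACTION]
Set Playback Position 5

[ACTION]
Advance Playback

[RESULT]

      012345▼789012    
 HiHat·█·█·····█···    
   Tom·█·██···█··█·    
 Snare█··█·██··█···    
  Clap·····██··█···    
  Kick·█·█·█·······    
  Bass···█··█·█··██    
                       
                       
                       
                       
                       
                       


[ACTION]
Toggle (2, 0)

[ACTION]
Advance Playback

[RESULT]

      0123456▼89012    
 HiHat·█·█·····█···    
   Tom·█·██···█··█·    
 Snare···█·██··█···    
  Clap·····██··█···    
  Kick·█·█·█·······    
  Bass···█··█·█··██    
                       
                       
                       
                       
                       
                       


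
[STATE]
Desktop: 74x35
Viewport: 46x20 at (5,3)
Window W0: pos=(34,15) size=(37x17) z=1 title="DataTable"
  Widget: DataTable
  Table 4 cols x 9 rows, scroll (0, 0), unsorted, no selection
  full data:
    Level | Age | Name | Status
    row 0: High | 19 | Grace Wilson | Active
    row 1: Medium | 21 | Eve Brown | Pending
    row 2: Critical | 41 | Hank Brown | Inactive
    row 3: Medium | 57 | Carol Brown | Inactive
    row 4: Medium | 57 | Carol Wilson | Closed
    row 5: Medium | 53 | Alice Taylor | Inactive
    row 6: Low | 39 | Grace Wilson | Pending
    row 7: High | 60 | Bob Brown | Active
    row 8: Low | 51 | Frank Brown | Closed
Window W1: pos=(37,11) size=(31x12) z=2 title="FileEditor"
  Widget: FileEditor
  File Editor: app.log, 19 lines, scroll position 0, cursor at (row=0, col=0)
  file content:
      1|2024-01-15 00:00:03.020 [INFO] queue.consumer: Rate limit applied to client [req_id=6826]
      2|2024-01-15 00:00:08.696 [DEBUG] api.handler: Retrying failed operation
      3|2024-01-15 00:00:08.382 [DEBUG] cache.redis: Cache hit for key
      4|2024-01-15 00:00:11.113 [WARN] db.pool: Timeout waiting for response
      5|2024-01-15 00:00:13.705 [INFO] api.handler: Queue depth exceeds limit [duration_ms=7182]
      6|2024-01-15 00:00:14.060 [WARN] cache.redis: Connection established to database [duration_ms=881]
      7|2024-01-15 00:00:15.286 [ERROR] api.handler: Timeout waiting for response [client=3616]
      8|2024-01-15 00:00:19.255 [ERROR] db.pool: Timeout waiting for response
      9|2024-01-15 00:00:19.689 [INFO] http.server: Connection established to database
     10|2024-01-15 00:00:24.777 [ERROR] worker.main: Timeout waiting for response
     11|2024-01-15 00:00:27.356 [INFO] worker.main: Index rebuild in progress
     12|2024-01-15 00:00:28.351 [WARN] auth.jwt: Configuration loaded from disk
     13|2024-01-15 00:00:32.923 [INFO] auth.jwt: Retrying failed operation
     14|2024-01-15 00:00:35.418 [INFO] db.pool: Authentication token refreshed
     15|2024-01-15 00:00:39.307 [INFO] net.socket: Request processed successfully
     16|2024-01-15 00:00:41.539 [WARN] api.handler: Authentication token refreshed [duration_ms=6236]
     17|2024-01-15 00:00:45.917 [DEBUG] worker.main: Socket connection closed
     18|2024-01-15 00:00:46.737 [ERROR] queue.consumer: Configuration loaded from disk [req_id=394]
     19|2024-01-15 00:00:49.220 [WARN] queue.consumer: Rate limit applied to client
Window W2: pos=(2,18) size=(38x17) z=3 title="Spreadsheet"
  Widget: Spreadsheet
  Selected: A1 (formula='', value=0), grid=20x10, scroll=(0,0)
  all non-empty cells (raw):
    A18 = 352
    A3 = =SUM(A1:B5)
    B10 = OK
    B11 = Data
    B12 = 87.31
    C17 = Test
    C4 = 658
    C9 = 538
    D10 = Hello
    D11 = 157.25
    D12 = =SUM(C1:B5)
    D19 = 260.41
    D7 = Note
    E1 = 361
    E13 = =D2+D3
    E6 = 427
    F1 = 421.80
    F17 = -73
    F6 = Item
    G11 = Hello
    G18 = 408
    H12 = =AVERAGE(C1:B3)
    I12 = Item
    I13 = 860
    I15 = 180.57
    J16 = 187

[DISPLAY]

                                              
                                              
                                              
                                              
                                              
                                              
                                              
                                              
                                ┏━━━━━━━━━━━━━
                                ┃ FileEditor  
                                ┠─────────────
                                ┃█024-01-15 00
                             ┏━━┃2024-01-15 00
                             ┃ D┃2024-01-15 00
                             ┠──┃2024-01-15 00
━━━━━━━━━━━━━━━━━━━━━━━━━━━━━━━━━━┓24-01-15 00
preadsheet                        ┃24-01-15 00
──────────────────────────────────┨24-01-15 00
:                                 ┃24-01-15 00
     A       B       C       D    ┃━━━━━━━━━━━


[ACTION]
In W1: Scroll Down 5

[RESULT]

                                              
                                              
                                              
                                              
                                              
                                              
                                              
                                              
                                ┏━━━━━━━━━━━━━
                                ┃ FileEditor  
                                ┠─────────────
                                ┃2024-01-15 00
                             ┏━━┃2024-01-15 00
                             ┃ D┃2024-01-15 00
                             ┠──┃2024-01-15 00
━━━━━━━━━━━━━━━━━━━━━━━━━━━━━━━━━━┓24-01-15 00
preadsheet                        ┃24-01-15 00
──────────────────────────────────┨24-01-15 00
:                                 ┃24-01-15 00
     A       B       C       D    ┃━━━━━━━━━━━


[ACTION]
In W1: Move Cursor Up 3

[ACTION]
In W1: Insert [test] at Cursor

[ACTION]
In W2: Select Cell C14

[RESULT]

                                              
                                              
                                              
                                              
                                              
                                              
                                              
                                              
                                ┏━━━━━━━━━━━━━
                                ┃ FileEditor  
                                ┠─────────────
                                ┃2024-01-15 00
                             ┏━━┃2024-01-15 00
                             ┃ D┃2024-01-15 00
                             ┠──┃2024-01-15 00
━━━━━━━━━━━━━━━━━━━━━━━━━━━━━━━━━━┓24-01-15 00
preadsheet                        ┃24-01-15 00
──────────────────────────────────┨24-01-15 00
4:                                ┃24-01-15 00
     A       B       C       D    ┃━━━━━━━━━━━


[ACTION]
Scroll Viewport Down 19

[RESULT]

                             ┏━━┃2024-01-15 00
                             ┃ D┃2024-01-15 00
                             ┠──┃2024-01-15 00
━━━━━━━━━━━━━━━━━━━━━━━━━━━━━━━━━━┓24-01-15 00
preadsheet                        ┃24-01-15 00
──────────────────────────────────┨24-01-15 00
4:                                ┃24-01-15 00
     A       B       C       D    ┃━━━━━━━━━━━
----------------------------------┃m  │57 │Car
1        0       0       0       0┃m  │57 │Car
2        0       0       0       0┃m  │53 │Ali
3 #CIRC!         0       0       0┃   │39 │Gra
4        0       0     658       0┃   │60 │Bob
5        0       0       0       0┃   │51 │Fra
6        0       0       0       0┃           
7        0       0       0Note    ┃           
8        0       0       0       0┃━━━━━━━━━━━
9        0       0     538       0┃           
0        0OK             0Hello   ┃           
━━━━━━━━━━━━━━━━━━━━━━━━━━━━━━━━━━┛           


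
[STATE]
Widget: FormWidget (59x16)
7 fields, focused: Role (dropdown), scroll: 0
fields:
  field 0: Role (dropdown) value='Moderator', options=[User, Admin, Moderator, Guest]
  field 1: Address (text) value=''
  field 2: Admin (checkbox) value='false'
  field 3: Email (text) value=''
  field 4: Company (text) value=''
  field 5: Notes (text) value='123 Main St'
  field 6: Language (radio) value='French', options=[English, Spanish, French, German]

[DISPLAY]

> Role:       [Moderator                                 ▼]
  Address:    [                                           ]
  Admin:      [ ]                                          
  Email:      [                                           ]
  Company:    [                                           ]
  Notes:      [123 Main St                                ]
  Language:   ( ) English  ( ) Spanish  (●) French  ( ) Ger
                                                           
                                                           
                                                           
                                                           
                                                           
                                                           
                                                           
                                                           
                                                           


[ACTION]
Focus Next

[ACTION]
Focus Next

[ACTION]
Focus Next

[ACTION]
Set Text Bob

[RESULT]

  Role:       [Moderator                                 ▼]
  Address:    [                                           ]
  Admin:      [ ]                                          
> Email:      [Bob                                        ]
  Company:    [                                           ]
  Notes:      [123 Main St                                ]
  Language:   ( ) English  ( ) Spanish  (●) French  ( ) Ger
                                                           
                                                           
                                                           
                                                           
                                                           
                                                           
                                                           
                                                           
                                                           


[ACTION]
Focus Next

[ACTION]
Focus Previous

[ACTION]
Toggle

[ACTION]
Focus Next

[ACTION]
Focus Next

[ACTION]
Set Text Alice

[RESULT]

  Role:       [Moderator                                 ▼]
  Address:    [                                           ]
  Admin:      [ ]                                          
  Email:      [Bob                                        ]
  Company:    [                                           ]
> Notes:      [Alice                                      ]
  Language:   ( ) English  ( ) Spanish  (●) French  ( ) Ger
                                                           
                                                           
                                                           
                                                           
                                                           
                                                           
                                                           
                                                           
                                                           


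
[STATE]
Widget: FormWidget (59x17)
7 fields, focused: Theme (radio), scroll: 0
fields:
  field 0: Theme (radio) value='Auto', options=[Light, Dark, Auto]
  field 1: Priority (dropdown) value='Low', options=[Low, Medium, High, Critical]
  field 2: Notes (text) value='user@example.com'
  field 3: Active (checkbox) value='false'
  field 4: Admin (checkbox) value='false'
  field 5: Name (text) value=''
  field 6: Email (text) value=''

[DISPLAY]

> Theme:      ( ) Light  ( ) Dark  (●) Auto                
  Priority:   [Low                                       ▼]
  Notes:      [user@example.com                           ]
  Active:     [ ]                                          
  Admin:      [ ]                                          
  Name:       [                                           ]
  Email:      [                                           ]
                                                           
                                                           
                                                           
                                                           
                                                           
                                                           
                                                           
                                                           
                                                           
                                                           


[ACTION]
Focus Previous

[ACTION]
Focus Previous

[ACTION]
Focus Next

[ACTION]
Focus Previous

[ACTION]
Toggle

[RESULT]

  Theme:      ( ) Light  ( ) Dark  (●) Auto                
  Priority:   [Low                                       ▼]
  Notes:      [user@example.com                           ]
  Active:     [ ]                                          
  Admin:      [ ]                                          
> Name:       [                                           ]
  Email:      [                                           ]
                                                           
                                                           
                                                           
                                                           
                                                           
                                                           
                                                           
                                                           
                                                           
                                                           


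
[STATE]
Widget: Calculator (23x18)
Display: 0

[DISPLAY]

                      0
┌───┬───┬───┬───┐      
│ 7 │ 8 │ 9 │ ÷ │      
├───┼───┼───┼───┤      
│ 4 │ 5 │ 6 │ × │      
├───┼───┼───┼───┤      
│ 1 │ 2 │ 3 │ - │      
├───┼───┼───┼───┤      
│ 0 │ . │ = │ + │      
├───┼───┼───┼───┤      
│ C │ MC│ MR│ M+│      
└───┴───┴───┴───┘      
                       
                       
                       
                       
                       
                       


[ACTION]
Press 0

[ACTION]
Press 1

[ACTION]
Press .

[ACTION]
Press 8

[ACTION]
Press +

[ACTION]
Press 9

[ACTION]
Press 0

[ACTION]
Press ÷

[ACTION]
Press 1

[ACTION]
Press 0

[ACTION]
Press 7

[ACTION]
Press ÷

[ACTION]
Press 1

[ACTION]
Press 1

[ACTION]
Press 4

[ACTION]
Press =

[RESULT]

         0.007525823905
┌───┬───┬───┬───┐      
│ 7 │ 8 │ 9 │ ÷ │      
├───┼───┼───┼───┤      
│ 4 │ 5 │ 6 │ × │      
├───┼───┼───┼───┤      
│ 1 │ 2 │ 3 │ - │      
├───┼───┼───┼───┤      
│ 0 │ . │ = │ + │      
├───┼───┼───┼───┤      
│ C │ MC│ MR│ M+│      
└───┴───┴───┴───┘      
                       
                       
                       
                       
                       
                       


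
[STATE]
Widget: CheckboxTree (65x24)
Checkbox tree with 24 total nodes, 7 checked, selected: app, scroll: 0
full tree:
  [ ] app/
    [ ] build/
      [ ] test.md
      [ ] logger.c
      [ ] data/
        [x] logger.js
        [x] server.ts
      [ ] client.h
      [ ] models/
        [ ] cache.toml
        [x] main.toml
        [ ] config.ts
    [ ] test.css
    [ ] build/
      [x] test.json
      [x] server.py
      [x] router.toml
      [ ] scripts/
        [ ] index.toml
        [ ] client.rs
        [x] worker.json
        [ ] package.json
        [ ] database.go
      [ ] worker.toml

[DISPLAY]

>[-] app/                                                        
   [-] build/                                                    
     [ ] test.md                                                 
     [ ] logger.c                                                
     [x] data/                                                   
       [x] logger.js                                             
       [x] server.ts                                             
     [ ] client.h                                                
     [-] models/                                                 
       [ ] cache.toml                                            
       [x] main.toml                                             
       [ ] config.ts                                             
   [ ] test.css                                                  
   [-] build/                                                    
     [x] test.json                                               
     [x] server.py                                               
     [x] router.toml                                             
     [-] scripts/                                                
       [ ] index.toml                                            
       [ ] client.rs                                             
       [x] worker.json                                           
       [ ] package.json                                          
       [ ] database.go                                           
     [ ] worker.toml                                             


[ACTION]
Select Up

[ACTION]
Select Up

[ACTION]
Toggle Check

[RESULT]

>[x] app/                                                        
   [x] build/                                                    
     [x] test.md                                                 
     [x] logger.c                                                
     [x] data/                                                   
       [x] logger.js                                             
       [x] server.ts                                             
     [x] client.h                                                
     [x] models/                                                 
       [x] cache.toml                                            
       [x] main.toml                                             
       [x] config.ts                                             
   [x] test.css                                                  
   [x] build/                                                    
     [x] test.json                                               
     [x] server.py                                               
     [x] router.toml                                             
     [x] scripts/                                                
       [x] index.toml                                            
       [x] client.rs                                             
       [x] worker.json                                           
       [x] package.json                                          
       [x] database.go                                           
     [x] worker.toml                                             


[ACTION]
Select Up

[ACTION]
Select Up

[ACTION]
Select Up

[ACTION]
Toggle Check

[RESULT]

>[ ] app/                                                        
   [ ] build/                                                    
     [ ] test.md                                                 
     [ ] logger.c                                                
     [ ] data/                                                   
       [ ] logger.js                                             
       [ ] server.ts                                             
     [ ] client.h                                                
     [ ] models/                                                 
       [ ] cache.toml                                            
       [ ] main.toml                                             
       [ ] config.ts                                             
   [ ] test.css                                                  
   [ ] build/                                                    
     [ ] test.json                                               
     [ ] server.py                                               
     [ ] router.toml                                             
     [ ] scripts/                                                
       [ ] index.toml                                            
       [ ] client.rs                                             
       [ ] worker.json                                           
       [ ] package.json                                          
       [ ] database.go                                           
     [ ] worker.toml                                             


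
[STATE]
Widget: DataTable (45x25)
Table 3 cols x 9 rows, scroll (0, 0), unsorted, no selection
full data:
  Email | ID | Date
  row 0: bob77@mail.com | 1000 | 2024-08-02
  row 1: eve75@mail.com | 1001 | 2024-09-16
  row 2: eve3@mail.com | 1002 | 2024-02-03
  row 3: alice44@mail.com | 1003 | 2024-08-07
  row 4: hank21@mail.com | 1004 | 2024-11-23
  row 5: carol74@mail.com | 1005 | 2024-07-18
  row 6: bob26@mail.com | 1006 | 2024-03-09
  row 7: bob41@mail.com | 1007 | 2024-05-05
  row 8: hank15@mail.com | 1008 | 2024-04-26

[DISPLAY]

Email           │ID  │Date                   
────────────────┼────┼──────────             
bob77@mail.com  │1000│2024-08-02             
eve75@mail.com  │1001│2024-09-16             
eve3@mail.com   │1002│2024-02-03             
alice44@mail.com│1003│2024-08-07             
hank21@mail.com │1004│2024-11-23             
carol74@mail.com│1005│2024-07-18             
bob26@mail.com  │1006│2024-03-09             
bob41@mail.com  │1007│2024-05-05             
hank15@mail.com │1008│2024-04-26             
                                             
                                             
                                             
                                             
                                             
                                             
                                             
                                             
                                             
                                             
                                             
                                             
                                             
                                             


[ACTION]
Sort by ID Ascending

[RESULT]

Email           │ID ▲│Date                   
────────────────┼────┼──────────             
bob77@mail.com  │1000│2024-08-02             
eve75@mail.com  │1001│2024-09-16             
eve3@mail.com   │1002│2024-02-03             
alice44@mail.com│1003│2024-08-07             
hank21@mail.com │1004│2024-11-23             
carol74@mail.com│1005│2024-07-18             
bob26@mail.com  │1006│2024-03-09             
bob41@mail.com  │1007│2024-05-05             
hank15@mail.com │1008│2024-04-26             
                                             
                                             
                                             
                                             
                                             
                                             
                                             
                                             
                                             
                                             
                                             
                                             
                                             
                                             


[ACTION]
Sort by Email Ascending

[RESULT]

Email          ▲│ID  │Date                   
────────────────┼────┼──────────             
alice44@mail.com│1003│2024-08-07             
bob26@mail.com  │1006│2024-03-09             
bob41@mail.com  │1007│2024-05-05             
bob77@mail.com  │1000│2024-08-02             
carol74@mail.com│1005│2024-07-18             
eve3@mail.com   │1002│2024-02-03             
eve75@mail.com  │1001│2024-09-16             
hank15@mail.com │1008│2024-04-26             
hank21@mail.com │1004│2024-11-23             
                                             
                                             
                                             
                                             
                                             
                                             
                                             
                                             
                                             
                                             
                                             
                                             
                                             
                                             
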